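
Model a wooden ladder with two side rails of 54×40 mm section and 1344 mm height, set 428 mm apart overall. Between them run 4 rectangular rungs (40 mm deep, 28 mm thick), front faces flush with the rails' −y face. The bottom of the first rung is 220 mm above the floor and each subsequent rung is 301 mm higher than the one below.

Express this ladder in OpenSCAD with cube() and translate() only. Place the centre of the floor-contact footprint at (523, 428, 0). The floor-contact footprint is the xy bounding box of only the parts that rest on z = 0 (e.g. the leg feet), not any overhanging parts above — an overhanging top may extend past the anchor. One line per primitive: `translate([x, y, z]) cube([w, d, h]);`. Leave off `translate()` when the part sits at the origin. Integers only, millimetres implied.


translate([309, 408, 0]) cube([54, 40, 1344]);
translate([683, 408, 0]) cube([54, 40, 1344]);
translate([363, 408, 220]) cube([320, 40, 28]);
translate([363, 408, 521]) cube([320, 40, 28]);
translate([363, 408, 822]) cube([320, 40, 28]);
translate([363, 408, 1123]) cube([320, 40, 28]);


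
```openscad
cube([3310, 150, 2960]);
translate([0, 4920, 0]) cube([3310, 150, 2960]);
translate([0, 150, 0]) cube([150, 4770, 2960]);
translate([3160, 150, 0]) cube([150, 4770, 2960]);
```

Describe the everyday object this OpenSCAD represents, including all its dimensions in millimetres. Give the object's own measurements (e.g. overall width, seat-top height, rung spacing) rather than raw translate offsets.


The wall frame of a small rectangular building: four walls, each 2960 mm tall and 150 mm thick, enclosing a footprint 3310 mm (x) by 5070 mm (y) outside-to-outside, with no floor or roof. The front and back walls (the −y and +y sides) span the full width; the two side walls fit between them.


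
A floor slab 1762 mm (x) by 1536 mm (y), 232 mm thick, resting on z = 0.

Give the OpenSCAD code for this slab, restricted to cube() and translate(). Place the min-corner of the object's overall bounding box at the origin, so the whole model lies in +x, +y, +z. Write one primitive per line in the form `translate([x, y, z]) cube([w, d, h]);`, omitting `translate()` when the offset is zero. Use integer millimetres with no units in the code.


cube([1762, 1536, 232]);


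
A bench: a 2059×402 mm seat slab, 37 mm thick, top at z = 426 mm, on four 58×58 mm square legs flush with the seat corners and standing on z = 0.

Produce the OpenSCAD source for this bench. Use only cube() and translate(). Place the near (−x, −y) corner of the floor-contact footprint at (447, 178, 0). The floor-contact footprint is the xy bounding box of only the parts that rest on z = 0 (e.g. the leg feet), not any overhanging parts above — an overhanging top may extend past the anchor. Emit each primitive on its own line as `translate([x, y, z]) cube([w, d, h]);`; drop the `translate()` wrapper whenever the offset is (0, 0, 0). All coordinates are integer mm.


translate([447, 178, 389]) cube([2059, 402, 37]);
translate([447, 178, 0]) cube([58, 58, 389]);
translate([447, 522, 0]) cube([58, 58, 389]);
translate([2448, 178, 0]) cube([58, 58, 389]);
translate([2448, 522, 0]) cube([58, 58, 389]);


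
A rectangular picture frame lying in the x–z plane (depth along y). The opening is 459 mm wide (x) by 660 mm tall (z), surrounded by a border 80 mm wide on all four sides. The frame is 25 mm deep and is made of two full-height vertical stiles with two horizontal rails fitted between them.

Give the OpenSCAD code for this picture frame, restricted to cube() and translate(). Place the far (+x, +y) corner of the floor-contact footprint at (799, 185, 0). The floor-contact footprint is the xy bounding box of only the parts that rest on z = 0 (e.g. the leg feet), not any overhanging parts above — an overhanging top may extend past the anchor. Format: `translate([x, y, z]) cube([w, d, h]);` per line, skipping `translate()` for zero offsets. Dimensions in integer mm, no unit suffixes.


translate([180, 160, 0]) cube([80, 25, 820]);
translate([719, 160, 0]) cube([80, 25, 820]);
translate([260, 160, 0]) cube([459, 25, 80]);
translate([260, 160, 740]) cube([459, 25, 80]);


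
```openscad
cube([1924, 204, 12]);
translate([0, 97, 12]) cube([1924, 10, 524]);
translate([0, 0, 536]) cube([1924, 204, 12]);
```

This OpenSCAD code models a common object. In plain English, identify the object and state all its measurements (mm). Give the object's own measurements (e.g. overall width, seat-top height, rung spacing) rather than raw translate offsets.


An I-beam lying along x, 1924 mm long. Overall section height 548 mm. Two flanges 204 mm wide (y) and 12 mm thick, one on the floor and one at the top; a web 10 mm thick runs between them, centred on the flange width.


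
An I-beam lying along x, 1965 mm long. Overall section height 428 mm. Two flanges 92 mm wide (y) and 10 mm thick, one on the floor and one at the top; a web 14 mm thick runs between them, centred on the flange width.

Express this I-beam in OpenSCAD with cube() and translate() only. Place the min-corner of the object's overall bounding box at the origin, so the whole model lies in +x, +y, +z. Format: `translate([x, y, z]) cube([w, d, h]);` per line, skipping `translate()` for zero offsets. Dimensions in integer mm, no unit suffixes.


cube([1965, 92, 10]);
translate([0, 39, 10]) cube([1965, 14, 408]);
translate([0, 0, 418]) cube([1965, 92, 10]);


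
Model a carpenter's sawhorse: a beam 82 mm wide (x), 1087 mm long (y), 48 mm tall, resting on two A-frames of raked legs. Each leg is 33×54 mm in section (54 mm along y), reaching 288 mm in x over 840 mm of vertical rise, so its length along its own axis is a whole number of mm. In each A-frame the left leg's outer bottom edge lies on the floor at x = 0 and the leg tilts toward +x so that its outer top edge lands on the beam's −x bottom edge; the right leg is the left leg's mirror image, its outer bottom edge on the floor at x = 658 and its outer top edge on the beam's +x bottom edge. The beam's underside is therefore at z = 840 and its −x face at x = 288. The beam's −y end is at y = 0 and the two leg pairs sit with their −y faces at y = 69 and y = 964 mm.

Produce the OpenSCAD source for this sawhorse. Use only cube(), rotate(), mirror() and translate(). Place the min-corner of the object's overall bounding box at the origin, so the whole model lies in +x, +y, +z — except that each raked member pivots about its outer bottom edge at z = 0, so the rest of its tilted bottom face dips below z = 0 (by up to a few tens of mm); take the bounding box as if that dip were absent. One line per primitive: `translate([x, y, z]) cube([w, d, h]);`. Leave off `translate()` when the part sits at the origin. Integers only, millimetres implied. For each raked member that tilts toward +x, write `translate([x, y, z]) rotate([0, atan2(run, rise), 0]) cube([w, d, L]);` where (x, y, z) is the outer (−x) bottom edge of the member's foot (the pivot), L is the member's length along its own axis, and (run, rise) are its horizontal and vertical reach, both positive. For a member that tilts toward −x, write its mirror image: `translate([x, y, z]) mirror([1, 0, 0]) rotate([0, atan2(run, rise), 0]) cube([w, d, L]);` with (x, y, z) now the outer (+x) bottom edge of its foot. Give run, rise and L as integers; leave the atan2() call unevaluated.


translate([288, 0, 840]) cube([82, 1087, 48]);
translate([0, 69, 0]) rotate([0, atan2(288, 840), 0]) cube([33, 54, 888]);
translate([658, 69, 0]) mirror([1, 0, 0]) rotate([0, atan2(288, 840), 0]) cube([33, 54, 888]);
translate([0, 964, 0]) rotate([0, atan2(288, 840), 0]) cube([33, 54, 888]);
translate([658, 964, 0]) mirror([1, 0, 0]) rotate([0, atan2(288, 840), 0]) cube([33, 54, 888]);


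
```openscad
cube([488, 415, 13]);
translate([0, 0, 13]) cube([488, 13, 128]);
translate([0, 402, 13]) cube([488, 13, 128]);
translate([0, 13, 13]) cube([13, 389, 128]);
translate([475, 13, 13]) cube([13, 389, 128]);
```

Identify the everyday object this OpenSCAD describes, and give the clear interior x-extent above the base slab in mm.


An open box. The internal width is 462 mm.

A 488×415 base slab with four walls standing on it — an open box. The base is 488 mm wide and the walls are 13 mm thick, so the internal width is 488 − 2 × 13 = 462 mm.


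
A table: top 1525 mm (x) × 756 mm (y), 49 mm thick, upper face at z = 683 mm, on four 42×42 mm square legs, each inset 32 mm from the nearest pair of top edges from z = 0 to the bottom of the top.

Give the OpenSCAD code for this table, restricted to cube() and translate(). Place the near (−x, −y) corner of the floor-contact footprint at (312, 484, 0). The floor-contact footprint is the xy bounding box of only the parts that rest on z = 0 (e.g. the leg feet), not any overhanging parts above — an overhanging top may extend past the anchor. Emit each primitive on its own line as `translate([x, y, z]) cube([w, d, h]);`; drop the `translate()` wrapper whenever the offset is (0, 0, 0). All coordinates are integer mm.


translate([280, 452, 634]) cube([1525, 756, 49]);
translate([312, 484, 0]) cube([42, 42, 634]);
translate([1731, 484, 0]) cube([42, 42, 634]);
translate([312, 1134, 0]) cube([42, 42, 634]);
translate([1731, 1134, 0]) cube([42, 42, 634]);


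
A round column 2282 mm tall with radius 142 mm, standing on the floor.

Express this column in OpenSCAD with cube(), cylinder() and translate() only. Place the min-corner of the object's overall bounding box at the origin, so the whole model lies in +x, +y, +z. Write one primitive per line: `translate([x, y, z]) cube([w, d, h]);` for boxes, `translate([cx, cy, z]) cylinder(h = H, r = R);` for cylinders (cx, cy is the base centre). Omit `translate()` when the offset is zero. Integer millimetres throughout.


translate([142, 142, 0]) cylinder(h = 2282, r = 142);


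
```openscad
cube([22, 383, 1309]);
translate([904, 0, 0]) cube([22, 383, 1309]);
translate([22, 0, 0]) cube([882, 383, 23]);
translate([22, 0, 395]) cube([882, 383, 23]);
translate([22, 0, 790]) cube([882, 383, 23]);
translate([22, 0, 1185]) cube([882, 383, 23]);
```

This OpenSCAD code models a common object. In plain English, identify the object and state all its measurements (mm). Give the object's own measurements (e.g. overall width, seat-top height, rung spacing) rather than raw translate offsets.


An open bookshelf. Two side panels, each 22 mm thick, 383 mm deep and 1309 mm tall, stand 926 mm apart (outside-to-outside). Between them sit 4 shelves, each 23 mm thick and 383 mm deep, spanning the full gap between the sides. The bottom shelf rests on the floor (its underside at z = 0) and the clear gap between one shelf's top and the next shelf's underside is 372 mm.


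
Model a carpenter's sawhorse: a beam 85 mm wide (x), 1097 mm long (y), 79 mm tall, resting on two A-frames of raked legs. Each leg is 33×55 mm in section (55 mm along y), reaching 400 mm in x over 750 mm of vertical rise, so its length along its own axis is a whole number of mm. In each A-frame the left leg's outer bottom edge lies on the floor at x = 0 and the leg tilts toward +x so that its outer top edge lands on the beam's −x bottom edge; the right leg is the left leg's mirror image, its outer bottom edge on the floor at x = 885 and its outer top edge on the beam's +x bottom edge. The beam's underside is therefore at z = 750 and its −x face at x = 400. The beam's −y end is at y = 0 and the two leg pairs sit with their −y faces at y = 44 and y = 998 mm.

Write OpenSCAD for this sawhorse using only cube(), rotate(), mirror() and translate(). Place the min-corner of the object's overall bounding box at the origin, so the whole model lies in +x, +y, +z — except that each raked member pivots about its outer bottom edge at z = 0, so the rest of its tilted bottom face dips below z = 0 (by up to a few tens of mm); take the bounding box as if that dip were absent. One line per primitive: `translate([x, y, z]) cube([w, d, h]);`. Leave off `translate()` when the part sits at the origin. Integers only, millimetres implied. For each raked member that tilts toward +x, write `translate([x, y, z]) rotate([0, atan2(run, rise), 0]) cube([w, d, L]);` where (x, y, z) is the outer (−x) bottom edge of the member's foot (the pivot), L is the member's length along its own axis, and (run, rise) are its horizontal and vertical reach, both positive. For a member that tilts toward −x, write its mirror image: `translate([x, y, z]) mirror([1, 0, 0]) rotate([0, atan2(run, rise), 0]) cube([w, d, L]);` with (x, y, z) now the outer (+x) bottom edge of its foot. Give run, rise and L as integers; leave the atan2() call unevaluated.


translate([400, 0, 750]) cube([85, 1097, 79]);
translate([0, 44, 0]) rotate([0, atan2(400, 750), 0]) cube([33, 55, 850]);
translate([885, 44, 0]) mirror([1, 0, 0]) rotate([0, atan2(400, 750), 0]) cube([33, 55, 850]);
translate([0, 998, 0]) rotate([0, atan2(400, 750), 0]) cube([33, 55, 850]);
translate([885, 998, 0]) mirror([1, 0, 0]) rotate([0, atan2(400, 750), 0]) cube([33, 55, 850]);


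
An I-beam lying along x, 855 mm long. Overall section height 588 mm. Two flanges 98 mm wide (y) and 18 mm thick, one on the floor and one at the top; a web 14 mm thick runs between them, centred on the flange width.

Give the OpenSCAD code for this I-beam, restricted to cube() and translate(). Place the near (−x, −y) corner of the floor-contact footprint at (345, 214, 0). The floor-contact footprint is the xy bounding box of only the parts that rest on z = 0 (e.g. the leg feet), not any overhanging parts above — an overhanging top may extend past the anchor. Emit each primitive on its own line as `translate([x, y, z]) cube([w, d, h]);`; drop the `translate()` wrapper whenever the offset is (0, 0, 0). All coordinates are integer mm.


translate([345, 214, 0]) cube([855, 98, 18]);
translate([345, 256, 18]) cube([855, 14, 552]);
translate([345, 214, 570]) cube([855, 98, 18]);


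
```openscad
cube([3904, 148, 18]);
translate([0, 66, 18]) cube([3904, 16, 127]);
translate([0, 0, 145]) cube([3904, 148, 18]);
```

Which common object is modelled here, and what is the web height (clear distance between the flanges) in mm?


An I-beam. The web height is 127 mm.

Two wide flanges with a thin centred web — an I-beam. Overall 163 mm minus two 18 mm flanges gives a web of 163 − 2·18 = 127 mm.


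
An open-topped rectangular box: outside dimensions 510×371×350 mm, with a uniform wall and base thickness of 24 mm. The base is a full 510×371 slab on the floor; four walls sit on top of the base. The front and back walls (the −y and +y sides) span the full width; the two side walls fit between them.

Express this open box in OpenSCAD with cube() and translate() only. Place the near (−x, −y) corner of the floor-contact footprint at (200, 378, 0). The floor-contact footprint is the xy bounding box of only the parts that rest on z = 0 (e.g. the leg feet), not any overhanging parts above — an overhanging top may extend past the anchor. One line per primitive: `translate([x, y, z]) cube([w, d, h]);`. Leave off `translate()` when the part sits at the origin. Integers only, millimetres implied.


translate([200, 378, 0]) cube([510, 371, 24]);
translate([200, 378, 24]) cube([510, 24, 326]);
translate([200, 725, 24]) cube([510, 24, 326]);
translate([200, 402, 24]) cube([24, 323, 326]);
translate([686, 402, 24]) cube([24, 323, 326]);


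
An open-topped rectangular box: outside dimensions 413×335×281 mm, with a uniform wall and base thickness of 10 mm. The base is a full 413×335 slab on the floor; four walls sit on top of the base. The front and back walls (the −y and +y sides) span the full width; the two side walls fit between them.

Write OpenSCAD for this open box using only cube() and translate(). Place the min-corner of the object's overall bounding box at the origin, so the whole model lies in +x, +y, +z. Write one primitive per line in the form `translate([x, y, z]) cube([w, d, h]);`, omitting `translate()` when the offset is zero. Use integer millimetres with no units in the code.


cube([413, 335, 10]);
translate([0, 0, 10]) cube([413, 10, 271]);
translate([0, 325, 10]) cube([413, 10, 271]);
translate([0, 10, 10]) cube([10, 315, 271]);
translate([403, 10, 10]) cube([10, 315, 271]);


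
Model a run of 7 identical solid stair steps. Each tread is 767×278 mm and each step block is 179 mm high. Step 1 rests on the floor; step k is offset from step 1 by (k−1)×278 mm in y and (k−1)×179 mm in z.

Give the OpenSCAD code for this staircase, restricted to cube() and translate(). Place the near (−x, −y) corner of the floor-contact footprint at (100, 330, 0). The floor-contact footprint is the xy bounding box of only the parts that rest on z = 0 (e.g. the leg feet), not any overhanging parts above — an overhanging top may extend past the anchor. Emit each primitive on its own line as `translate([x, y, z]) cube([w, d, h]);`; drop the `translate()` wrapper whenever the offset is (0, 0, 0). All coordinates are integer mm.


translate([100, 330, 0]) cube([767, 278, 179]);
translate([100, 608, 179]) cube([767, 278, 179]);
translate([100, 886, 358]) cube([767, 278, 179]);
translate([100, 1164, 537]) cube([767, 278, 179]);
translate([100, 1442, 716]) cube([767, 278, 179]);
translate([100, 1720, 895]) cube([767, 278, 179]);
translate([100, 1998, 1074]) cube([767, 278, 179]);


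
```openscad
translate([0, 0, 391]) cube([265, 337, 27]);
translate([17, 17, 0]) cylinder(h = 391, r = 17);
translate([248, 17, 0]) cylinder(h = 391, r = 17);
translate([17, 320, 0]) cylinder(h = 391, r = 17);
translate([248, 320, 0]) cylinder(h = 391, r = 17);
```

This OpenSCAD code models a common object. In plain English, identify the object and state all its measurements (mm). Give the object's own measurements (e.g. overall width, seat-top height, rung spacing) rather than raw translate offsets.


A four-legged stool. The seat is a 265×337×27 mm slab whose top surface is at z = 418 mm; four round legs, each 34 mm in diameter, run from the floor (z = 0) to the underside of the seat, each leg's axis is inset half a diameter from the nearest pair of seat edges (so the leg's bounding box is flush with the corner).


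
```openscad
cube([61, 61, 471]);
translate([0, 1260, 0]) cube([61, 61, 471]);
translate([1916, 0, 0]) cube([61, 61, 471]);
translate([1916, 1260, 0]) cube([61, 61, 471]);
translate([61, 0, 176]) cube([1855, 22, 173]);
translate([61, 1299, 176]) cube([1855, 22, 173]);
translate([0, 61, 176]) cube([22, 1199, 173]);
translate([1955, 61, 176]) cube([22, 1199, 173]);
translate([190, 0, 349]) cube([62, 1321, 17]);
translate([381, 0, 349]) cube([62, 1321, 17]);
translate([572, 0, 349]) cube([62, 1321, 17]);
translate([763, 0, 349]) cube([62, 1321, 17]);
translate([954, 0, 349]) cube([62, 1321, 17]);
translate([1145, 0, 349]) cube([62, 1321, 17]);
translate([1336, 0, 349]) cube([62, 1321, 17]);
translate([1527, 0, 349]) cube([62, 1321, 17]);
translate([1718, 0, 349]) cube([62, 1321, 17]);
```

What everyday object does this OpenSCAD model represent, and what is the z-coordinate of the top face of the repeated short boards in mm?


A bed frame. The slat-top height is 366 mm.

Four posts, four rails, and a row of slats — a bed frame. Slats sit on the rails at z = 176 + 173 = 349; with slat thickness 17, the top is 366 mm.


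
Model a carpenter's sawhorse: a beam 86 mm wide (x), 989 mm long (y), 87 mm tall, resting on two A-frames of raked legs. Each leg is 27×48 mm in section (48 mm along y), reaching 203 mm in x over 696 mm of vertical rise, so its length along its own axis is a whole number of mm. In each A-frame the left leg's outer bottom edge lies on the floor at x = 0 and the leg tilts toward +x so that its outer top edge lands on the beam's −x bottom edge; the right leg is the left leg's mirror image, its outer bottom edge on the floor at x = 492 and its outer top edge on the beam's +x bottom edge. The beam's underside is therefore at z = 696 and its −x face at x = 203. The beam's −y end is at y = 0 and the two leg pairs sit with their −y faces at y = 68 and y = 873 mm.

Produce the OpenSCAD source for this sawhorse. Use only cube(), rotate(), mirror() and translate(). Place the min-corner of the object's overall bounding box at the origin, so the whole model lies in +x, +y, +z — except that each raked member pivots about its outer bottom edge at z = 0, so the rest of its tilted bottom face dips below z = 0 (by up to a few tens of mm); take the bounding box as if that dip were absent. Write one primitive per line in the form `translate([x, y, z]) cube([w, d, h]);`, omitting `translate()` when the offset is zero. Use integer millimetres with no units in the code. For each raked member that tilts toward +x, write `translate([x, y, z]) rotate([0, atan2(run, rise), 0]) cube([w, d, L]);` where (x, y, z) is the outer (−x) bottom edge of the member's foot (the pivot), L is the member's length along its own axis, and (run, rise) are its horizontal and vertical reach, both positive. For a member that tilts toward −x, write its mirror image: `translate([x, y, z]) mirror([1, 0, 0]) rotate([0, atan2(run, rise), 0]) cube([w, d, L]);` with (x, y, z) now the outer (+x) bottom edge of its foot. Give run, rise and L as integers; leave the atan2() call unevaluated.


translate([203, 0, 696]) cube([86, 989, 87]);
translate([0, 68, 0]) rotate([0, atan2(203, 696), 0]) cube([27, 48, 725]);
translate([492, 68, 0]) mirror([1, 0, 0]) rotate([0, atan2(203, 696), 0]) cube([27, 48, 725]);
translate([0, 873, 0]) rotate([0, atan2(203, 696), 0]) cube([27, 48, 725]);
translate([492, 873, 0]) mirror([1, 0, 0]) rotate([0, atan2(203, 696), 0]) cube([27, 48, 725]);


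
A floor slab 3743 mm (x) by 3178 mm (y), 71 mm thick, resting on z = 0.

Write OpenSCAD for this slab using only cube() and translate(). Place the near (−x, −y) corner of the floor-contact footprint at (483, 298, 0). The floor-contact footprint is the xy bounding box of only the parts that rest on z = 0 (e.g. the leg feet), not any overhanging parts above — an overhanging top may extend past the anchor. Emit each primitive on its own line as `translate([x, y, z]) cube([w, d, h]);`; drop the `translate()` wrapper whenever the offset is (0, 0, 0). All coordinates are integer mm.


translate([483, 298, 0]) cube([3743, 3178, 71]);


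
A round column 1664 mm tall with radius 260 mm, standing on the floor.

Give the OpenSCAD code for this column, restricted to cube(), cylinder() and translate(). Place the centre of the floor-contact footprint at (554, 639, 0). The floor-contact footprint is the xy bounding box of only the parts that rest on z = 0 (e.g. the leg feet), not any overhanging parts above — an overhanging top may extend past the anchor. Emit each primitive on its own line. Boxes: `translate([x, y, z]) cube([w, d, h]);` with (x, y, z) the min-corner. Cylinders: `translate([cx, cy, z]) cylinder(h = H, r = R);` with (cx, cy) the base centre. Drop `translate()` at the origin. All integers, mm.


translate([554, 639, 0]) cylinder(h = 1664, r = 260);


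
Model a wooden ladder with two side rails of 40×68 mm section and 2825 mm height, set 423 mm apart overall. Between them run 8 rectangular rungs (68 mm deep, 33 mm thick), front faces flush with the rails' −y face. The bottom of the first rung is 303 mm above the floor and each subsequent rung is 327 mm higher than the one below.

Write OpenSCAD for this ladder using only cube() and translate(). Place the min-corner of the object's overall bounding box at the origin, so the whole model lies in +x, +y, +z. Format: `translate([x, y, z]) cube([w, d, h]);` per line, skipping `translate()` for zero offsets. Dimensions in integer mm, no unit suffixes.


cube([40, 68, 2825]);
translate([383, 0, 0]) cube([40, 68, 2825]);
translate([40, 0, 303]) cube([343, 68, 33]);
translate([40, 0, 630]) cube([343, 68, 33]);
translate([40, 0, 957]) cube([343, 68, 33]);
translate([40, 0, 1284]) cube([343, 68, 33]);
translate([40, 0, 1611]) cube([343, 68, 33]);
translate([40, 0, 1938]) cube([343, 68, 33]);
translate([40, 0, 2265]) cube([343, 68, 33]);
translate([40, 0, 2592]) cube([343, 68, 33]);


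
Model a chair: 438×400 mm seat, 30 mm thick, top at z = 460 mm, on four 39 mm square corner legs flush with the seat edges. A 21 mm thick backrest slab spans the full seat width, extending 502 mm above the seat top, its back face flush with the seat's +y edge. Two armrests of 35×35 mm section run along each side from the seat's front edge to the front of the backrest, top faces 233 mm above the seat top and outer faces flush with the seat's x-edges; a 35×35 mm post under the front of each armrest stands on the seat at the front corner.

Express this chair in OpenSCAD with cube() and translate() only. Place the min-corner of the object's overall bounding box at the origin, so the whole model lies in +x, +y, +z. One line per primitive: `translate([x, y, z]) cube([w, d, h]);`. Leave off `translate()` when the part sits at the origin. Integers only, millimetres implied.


translate([0, 0, 430]) cube([438, 400, 30]);
cube([39, 39, 430]);
translate([399, 0, 0]) cube([39, 39, 430]);
translate([0, 361, 0]) cube([39, 39, 430]);
translate([399, 361, 0]) cube([39, 39, 430]);
translate([0, 379, 460]) cube([438, 21, 502]);
translate([0, 0, 658]) cube([35, 379, 35]);
translate([403, 0, 658]) cube([35, 379, 35]);
translate([0, 0, 460]) cube([35, 35, 198]);
translate([403, 0, 460]) cube([35, 35, 198]);


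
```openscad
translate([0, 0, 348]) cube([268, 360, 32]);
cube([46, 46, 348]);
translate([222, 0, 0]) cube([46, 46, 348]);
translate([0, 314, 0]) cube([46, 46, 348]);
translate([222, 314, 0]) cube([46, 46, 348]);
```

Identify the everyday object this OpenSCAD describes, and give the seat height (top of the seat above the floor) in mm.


A stool. The seat height is 380 mm.

A 268×360×32 slab at z = 348 on four corner posts — a stool. The seat top is 348 + 32 = 380 mm.


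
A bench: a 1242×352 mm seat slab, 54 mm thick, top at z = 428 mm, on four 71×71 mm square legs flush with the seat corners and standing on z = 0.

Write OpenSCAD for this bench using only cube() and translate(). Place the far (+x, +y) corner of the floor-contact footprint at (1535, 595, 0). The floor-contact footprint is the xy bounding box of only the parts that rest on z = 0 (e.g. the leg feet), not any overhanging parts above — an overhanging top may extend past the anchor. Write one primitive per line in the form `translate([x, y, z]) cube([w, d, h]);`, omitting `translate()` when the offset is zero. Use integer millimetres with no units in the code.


translate([293, 243, 374]) cube([1242, 352, 54]);
translate([293, 243, 0]) cube([71, 71, 374]);
translate([293, 524, 0]) cube([71, 71, 374]);
translate([1464, 243, 0]) cube([71, 71, 374]);
translate([1464, 524, 0]) cube([71, 71, 374]);


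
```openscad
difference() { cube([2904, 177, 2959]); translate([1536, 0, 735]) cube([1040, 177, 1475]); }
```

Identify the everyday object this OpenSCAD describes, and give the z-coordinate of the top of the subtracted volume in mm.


A wall with a window opening. The window head height is 2210 mm.

A wall with a rectangular opening subtracted — a window. Sill at z = 735, opening 1475 mm tall, so the head is at 735 + 1475 = 2210 mm.


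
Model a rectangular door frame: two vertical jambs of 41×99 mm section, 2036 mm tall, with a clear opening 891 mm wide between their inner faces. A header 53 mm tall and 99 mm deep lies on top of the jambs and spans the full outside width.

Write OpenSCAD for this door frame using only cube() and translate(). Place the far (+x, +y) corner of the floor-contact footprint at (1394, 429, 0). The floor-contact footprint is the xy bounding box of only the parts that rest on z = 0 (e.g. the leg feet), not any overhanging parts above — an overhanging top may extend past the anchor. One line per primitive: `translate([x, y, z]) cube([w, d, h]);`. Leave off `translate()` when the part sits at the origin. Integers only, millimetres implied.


translate([421, 330, 0]) cube([41, 99, 2036]);
translate([1353, 330, 0]) cube([41, 99, 2036]);
translate([421, 330, 2036]) cube([973, 99, 53]);


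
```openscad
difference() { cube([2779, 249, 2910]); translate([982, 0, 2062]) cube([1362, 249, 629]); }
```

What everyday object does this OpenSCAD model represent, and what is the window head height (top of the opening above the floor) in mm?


A wall with a window opening. The window head height is 2691 mm.

A wall with a rectangular opening subtracted — a window. Sill at z = 2062, opening 629 mm tall, so the head is at 2062 + 629 = 2691 mm.


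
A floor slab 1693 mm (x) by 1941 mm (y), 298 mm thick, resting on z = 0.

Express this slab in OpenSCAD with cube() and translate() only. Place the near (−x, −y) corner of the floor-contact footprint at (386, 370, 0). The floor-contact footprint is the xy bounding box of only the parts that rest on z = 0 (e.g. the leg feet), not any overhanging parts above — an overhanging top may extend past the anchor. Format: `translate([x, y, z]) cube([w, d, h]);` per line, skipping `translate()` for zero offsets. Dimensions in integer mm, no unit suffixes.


translate([386, 370, 0]) cube([1693, 1941, 298]);


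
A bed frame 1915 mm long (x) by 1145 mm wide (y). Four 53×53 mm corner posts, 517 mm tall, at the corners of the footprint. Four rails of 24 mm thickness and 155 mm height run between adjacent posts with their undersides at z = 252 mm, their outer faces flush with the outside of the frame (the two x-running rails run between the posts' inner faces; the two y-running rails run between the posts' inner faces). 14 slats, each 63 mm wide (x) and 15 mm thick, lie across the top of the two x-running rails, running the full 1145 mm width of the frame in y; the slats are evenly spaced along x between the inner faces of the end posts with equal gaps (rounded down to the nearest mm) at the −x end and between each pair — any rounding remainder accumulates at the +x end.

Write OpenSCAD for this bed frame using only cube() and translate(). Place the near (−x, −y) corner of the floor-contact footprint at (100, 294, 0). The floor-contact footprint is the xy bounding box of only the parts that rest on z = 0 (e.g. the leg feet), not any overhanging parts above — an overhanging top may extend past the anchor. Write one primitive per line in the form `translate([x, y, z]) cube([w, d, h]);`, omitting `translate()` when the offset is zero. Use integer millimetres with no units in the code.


// slat z = rail_z + rail_h = 252 + 155 = 407
// slat gap = ⌊(1809 − 14·63) / 15⌋ = 61
translate([100, 294, 0]) cube([53, 53, 517]);
translate([100, 1386, 0]) cube([53, 53, 517]);
translate([1962, 294, 0]) cube([53, 53, 517]);
translate([1962, 1386, 0]) cube([53, 53, 517]);
translate([153, 294, 252]) cube([1809, 24, 155]);
translate([153, 1415, 252]) cube([1809, 24, 155]);
translate([100, 347, 252]) cube([24, 1039, 155]);
translate([1991, 347, 252]) cube([24, 1039, 155]);
translate([214, 294, 407]) cube([63, 1145, 15]);
translate([338, 294, 407]) cube([63, 1145, 15]);
translate([462, 294, 407]) cube([63, 1145, 15]);
translate([586, 294, 407]) cube([63, 1145, 15]);
translate([710, 294, 407]) cube([63, 1145, 15]);
translate([834, 294, 407]) cube([63, 1145, 15]);
translate([958, 294, 407]) cube([63, 1145, 15]);
translate([1082, 294, 407]) cube([63, 1145, 15]);
translate([1206, 294, 407]) cube([63, 1145, 15]);
translate([1330, 294, 407]) cube([63, 1145, 15]);
translate([1454, 294, 407]) cube([63, 1145, 15]);
translate([1578, 294, 407]) cube([63, 1145, 15]);
translate([1702, 294, 407]) cube([63, 1145, 15]);
translate([1826, 294, 407]) cube([63, 1145, 15]);


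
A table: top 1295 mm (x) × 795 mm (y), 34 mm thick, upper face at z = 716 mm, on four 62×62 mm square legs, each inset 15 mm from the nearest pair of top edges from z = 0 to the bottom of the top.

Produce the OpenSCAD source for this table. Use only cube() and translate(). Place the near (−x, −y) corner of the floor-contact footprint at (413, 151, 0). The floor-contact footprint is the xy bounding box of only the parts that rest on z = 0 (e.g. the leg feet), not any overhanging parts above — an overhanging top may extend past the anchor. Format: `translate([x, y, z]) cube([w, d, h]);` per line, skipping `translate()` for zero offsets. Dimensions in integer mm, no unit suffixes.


translate([398, 136, 682]) cube([1295, 795, 34]);
translate([413, 151, 0]) cube([62, 62, 682]);
translate([1616, 151, 0]) cube([62, 62, 682]);
translate([413, 854, 0]) cube([62, 62, 682]);
translate([1616, 854, 0]) cube([62, 62, 682]);


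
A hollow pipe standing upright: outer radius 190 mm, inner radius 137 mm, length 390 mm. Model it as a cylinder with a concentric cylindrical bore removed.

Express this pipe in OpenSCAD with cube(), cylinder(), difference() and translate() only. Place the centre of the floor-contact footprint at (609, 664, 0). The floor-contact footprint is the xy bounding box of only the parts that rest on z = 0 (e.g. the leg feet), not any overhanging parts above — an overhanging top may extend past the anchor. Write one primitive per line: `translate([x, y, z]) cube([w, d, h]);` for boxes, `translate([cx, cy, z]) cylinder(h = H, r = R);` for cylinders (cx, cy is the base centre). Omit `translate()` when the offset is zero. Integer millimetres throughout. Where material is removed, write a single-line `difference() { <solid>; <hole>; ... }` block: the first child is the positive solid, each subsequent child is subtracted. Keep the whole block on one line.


difference() { translate([609, 664, 0]) cylinder(h = 390, r = 190); translate([609, 664, 0]) cylinder(h = 390, r = 137); }


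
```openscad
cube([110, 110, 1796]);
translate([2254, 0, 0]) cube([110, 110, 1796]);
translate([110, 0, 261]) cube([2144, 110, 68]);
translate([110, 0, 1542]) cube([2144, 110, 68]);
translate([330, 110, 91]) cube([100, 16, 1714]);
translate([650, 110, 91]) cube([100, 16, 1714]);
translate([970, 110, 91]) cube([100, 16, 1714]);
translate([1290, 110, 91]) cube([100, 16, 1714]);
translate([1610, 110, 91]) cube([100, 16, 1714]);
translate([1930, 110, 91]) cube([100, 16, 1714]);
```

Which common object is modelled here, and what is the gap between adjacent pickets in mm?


A fence section. The picket gap is 220 mm.

Two posts, two rails, 6 pickets — a fence section. Span 2144 mm holds 6 pickets of 100 mm with 7 equal gaps: ⌊(2144 − 6·100) / 7⌋ = 220 mm.


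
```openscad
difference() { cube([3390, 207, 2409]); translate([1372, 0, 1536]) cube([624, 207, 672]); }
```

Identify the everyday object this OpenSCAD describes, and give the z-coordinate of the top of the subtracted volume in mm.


A wall with a window opening. The window head height is 2208 mm.

A wall with a rectangular opening subtracted — a window. Sill at z = 1536, opening 672 mm tall, so the head is at 1536 + 672 = 2208 mm.


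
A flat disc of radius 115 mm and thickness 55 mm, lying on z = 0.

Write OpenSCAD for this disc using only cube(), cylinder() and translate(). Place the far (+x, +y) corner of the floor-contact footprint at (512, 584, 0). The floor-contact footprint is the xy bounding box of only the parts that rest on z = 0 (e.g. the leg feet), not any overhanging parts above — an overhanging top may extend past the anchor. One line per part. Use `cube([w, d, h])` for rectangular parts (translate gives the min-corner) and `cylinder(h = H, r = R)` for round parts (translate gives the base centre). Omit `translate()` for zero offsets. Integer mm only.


translate([397, 469, 0]) cylinder(h = 55, r = 115);


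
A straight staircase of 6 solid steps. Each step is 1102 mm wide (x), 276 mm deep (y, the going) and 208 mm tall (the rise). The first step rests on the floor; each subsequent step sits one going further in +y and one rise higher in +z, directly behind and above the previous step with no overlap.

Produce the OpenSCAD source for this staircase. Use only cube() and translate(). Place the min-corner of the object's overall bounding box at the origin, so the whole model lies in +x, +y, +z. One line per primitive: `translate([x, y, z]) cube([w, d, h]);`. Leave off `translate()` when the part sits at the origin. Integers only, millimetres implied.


cube([1102, 276, 208]);
translate([0, 276, 208]) cube([1102, 276, 208]);
translate([0, 552, 416]) cube([1102, 276, 208]);
translate([0, 828, 624]) cube([1102, 276, 208]);
translate([0, 1104, 832]) cube([1102, 276, 208]);
translate([0, 1380, 1040]) cube([1102, 276, 208]);


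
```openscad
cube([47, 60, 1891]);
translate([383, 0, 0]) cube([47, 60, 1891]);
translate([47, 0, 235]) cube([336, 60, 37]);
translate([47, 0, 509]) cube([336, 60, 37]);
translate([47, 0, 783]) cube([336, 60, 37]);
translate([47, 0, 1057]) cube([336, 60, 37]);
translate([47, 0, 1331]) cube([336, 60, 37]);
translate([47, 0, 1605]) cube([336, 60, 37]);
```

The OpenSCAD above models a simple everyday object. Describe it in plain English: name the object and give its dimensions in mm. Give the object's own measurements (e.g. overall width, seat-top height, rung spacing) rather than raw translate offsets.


A straight ladder. Two 47×60 mm vertical rails, 1891 mm tall, stand 430 mm apart (outside-to-outside) with their front faces coplanar on the −y side. 6 rungs, each 60 mm deep and 37 mm tall, span between the inner faces of the rails, front faces flush with the rails. The lowest rung's underside is at z = 235 mm and rungs are spaced 274 mm apart (underside to underside).


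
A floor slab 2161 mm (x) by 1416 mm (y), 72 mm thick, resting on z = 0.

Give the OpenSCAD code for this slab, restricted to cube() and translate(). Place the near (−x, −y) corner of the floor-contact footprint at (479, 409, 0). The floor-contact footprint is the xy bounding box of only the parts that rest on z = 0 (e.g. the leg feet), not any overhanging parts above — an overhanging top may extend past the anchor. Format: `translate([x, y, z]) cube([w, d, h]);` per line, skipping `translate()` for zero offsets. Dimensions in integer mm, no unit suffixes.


translate([479, 409, 0]) cube([2161, 1416, 72]);


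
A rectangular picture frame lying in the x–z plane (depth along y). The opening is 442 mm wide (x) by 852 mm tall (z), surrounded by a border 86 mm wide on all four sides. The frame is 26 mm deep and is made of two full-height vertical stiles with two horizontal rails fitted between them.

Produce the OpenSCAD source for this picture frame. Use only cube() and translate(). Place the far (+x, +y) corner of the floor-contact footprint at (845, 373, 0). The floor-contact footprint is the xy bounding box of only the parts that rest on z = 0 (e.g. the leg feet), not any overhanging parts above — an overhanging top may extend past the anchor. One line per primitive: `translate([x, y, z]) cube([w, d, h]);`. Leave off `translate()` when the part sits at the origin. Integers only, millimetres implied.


translate([231, 347, 0]) cube([86, 26, 1024]);
translate([759, 347, 0]) cube([86, 26, 1024]);
translate([317, 347, 0]) cube([442, 26, 86]);
translate([317, 347, 938]) cube([442, 26, 86]);


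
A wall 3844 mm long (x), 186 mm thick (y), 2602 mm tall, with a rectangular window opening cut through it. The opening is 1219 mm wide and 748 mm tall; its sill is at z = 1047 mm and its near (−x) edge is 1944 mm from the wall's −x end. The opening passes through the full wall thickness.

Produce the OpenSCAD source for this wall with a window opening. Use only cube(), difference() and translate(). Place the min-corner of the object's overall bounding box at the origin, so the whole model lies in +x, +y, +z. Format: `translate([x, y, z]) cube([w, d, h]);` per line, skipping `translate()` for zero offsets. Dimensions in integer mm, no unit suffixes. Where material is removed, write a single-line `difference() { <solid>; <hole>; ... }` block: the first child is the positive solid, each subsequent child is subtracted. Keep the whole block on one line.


difference() { cube([3844, 186, 2602]); translate([1944, 0, 1047]) cube([1219, 186, 748]); }
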